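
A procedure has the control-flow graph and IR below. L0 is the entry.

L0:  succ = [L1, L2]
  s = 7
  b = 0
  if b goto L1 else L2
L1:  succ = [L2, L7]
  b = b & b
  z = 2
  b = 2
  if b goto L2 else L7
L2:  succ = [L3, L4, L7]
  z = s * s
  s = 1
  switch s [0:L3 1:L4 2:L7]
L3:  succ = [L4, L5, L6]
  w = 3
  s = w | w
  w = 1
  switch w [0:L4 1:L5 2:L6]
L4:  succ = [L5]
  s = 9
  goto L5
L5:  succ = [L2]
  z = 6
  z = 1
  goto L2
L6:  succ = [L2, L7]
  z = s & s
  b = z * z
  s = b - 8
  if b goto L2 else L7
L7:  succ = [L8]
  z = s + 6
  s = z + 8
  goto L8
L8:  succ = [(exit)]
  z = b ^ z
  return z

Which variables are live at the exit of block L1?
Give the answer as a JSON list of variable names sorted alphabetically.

Answer: ["b", "s"]

Derivation:
def/use:
  L0: {b,s} / ∅
  L1: {b,z} / {b}
  L2: {s,z} / {s}
  L3: {s,w} / ∅
  L4: {s} / ∅
  L5: {z} / ∅
  L6: {b,s,z} / {s}
  L7: {s,z} / {s}
  L8: {z} / {b,z}

Backward fixpoint:
  L0 li=∅ lo={b,s}
  L1 li={b,s} lo={b,s}
  L2 li={b,s} lo={b,s}
  L3 li={b} lo={b,s}
  L4 li={b} lo={b,s}
  L5 li={b,s} lo={b,s}
  L6 li={s} lo={b,s}
  L7 li={b,s} lo={b,z}
  L8 li={b,z} lo=∅

live-out(L1) = ["b", "s"]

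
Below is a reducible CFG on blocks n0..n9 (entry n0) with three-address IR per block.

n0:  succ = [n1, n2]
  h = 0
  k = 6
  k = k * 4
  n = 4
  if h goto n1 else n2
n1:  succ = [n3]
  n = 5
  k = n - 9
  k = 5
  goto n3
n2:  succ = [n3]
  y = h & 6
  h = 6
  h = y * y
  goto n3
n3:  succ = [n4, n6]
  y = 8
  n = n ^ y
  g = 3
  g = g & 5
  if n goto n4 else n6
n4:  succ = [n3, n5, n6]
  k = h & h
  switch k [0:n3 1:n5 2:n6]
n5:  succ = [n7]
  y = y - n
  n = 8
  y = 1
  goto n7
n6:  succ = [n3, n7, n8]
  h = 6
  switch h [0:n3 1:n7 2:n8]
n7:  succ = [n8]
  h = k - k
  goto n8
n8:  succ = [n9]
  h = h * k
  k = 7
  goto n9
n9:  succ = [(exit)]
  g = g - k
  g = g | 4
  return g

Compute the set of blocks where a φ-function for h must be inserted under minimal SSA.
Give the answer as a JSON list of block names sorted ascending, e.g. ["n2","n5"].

Answer: ["n3", "n7", "n8"]

Analysis:
idom tree: n1←n0 n2←n0 n3←n0 n4←n3 n5←n4 n6←n3 n7←n3 n8←n3 n9←n8
Join-block Dom:
  n3: preds {n1,n2,n4,n6}: {n0,n1} ∩ {n0,n2} ∩ {n0,n3,n4} ∩ {n0,n3,n6} = {n0}; idom=n0
  n6: preds {n3,n4}: {n0,n3} ∩ {n0,n3,n4} = {n0,n3}; idom=n3
  n7: preds {n5,n6}: {n0,n3,n4,n5} ∩ {n0,n3,n6} = {n0,n3}; idom=n3
  n8: preds {n6,n7}: {n0,n3,n6} ∩ {n0,n3,n7} = {n0,n3}; idom=n3

Frontier:
  n3←n1: walk n1 to n0
  n3←n2: walk n2 to n0
  n3←n4: walk n4→n3 to n0
  n3←n6: walk n6→n3 to n0
  n6←n3: walk · to n3
  n6←n4: walk n4 to n3
  n7←n5: walk n5→n4 to n3
  n7←n6: walk n6 to n3
  n8←n6: walk n6 to n3
  n8←n7: walk n7 to n3
  DF(n0)=∅
  DF(n1)={n3}
  DF(n2)={n3}
  DF(n3)={n3}
  DF(n4)={n3,n6,n7}
  DF(n5)={n7}
  DF(n6)={n3,n7,n8}
  DF(n7)={n8}
  DF(n8)=∅
  DF(n9)=∅

φ for h: defs {n0,n2,n6,n7,n8}
  DF⁺ = {n3,n7,n8}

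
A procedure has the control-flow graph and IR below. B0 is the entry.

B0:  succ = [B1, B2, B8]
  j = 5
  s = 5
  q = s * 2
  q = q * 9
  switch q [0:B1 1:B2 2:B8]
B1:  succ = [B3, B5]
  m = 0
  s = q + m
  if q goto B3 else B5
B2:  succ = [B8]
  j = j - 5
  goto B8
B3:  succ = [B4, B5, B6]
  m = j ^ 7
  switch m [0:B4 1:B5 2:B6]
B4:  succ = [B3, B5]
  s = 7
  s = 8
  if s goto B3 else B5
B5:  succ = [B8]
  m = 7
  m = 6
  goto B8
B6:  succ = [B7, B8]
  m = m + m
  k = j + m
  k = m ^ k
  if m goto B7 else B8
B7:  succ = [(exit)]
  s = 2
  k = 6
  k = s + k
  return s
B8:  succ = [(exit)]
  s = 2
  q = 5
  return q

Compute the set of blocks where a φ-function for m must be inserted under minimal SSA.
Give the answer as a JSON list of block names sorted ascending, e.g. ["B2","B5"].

Answer: ["B3", "B5", "B8"]

Analysis:
idom tree: B1←B0 B2←B0 B3←B1 B4←B3 B5←B1 B6←B3 B7←B6 B8←B0
Dom∩ at merges:
  B3: preds {B1,B4}: {B0,B1} ∩ {B0,B1,B3,B4} = {B0,B1}; idom=B1
  B5: preds {B1,B3,B4}: {B0,B1} ∩ {B0,B1,B3} ∩ {B0,B1,B3,B4} = {B0,B1}; idom=B1
  B8: preds {B0,B2,B5,B6}: {B0} ∩ {B0,B2} ∩ {B0,B1,B5} ∩ {B0,B1,B3,B6} = {B0}; idom=B0

DF derivation:
  join B3 pred B1: · stop@B1
  join B3 pred B4: B4→B3 stop@B1
  join B5 pred B1: · stop@B1
  join B5 pred B3: B3 stop@B1
  join B5 pred B4: B4→B3 stop@B1
  join B8 pred B0: · stop@B0
  join B8 pred B2: B2 stop@B0
  join B8 pred B5: B5→B1 stop@B0
  join B8 pred B6: B6→B3→B1 stop@B0
  B0 → ∅
  B1 → {B8}
  B2 → {B8}
  B3 → {B3,B5,B8}
  B4 → {B3,B5}
  B5 → {B8}
  B6 → {B8}
  B7 → ∅
  B8 → ∅

φ for m: defs {B1,B3,B5,B6}
  DF⁺ = {B3,B5,B8}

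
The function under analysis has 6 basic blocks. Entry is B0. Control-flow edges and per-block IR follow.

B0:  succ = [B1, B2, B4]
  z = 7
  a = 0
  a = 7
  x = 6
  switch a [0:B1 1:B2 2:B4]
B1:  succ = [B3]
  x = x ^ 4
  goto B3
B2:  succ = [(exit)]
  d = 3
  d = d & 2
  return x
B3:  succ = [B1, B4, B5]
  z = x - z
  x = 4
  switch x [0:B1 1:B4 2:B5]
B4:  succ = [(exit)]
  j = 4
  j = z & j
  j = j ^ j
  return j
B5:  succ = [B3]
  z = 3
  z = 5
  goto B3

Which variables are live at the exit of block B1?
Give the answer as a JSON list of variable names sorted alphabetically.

Answer: ["x", "z"]

Working:
Block summaries:
  B0 def {a,x,z} use ∅
  B1 def {x} use {x}
  B2 def {d} use {x}
  B3 def {x,z} use {x,z}
  B4 def {j} use {z}
  B5 def {z} use ∅

Backward fixpoint:
  B0 li=∅ lo={x,z}
  B1 li={x,z} lo={x,z}
  B2 li={x} lo=∅
  B3 li={x,z} lo={x,z}
  B4 li={z} lo=∅
  B5 li={x} lo={x,z}

live-out(B1) = ["x", "z"]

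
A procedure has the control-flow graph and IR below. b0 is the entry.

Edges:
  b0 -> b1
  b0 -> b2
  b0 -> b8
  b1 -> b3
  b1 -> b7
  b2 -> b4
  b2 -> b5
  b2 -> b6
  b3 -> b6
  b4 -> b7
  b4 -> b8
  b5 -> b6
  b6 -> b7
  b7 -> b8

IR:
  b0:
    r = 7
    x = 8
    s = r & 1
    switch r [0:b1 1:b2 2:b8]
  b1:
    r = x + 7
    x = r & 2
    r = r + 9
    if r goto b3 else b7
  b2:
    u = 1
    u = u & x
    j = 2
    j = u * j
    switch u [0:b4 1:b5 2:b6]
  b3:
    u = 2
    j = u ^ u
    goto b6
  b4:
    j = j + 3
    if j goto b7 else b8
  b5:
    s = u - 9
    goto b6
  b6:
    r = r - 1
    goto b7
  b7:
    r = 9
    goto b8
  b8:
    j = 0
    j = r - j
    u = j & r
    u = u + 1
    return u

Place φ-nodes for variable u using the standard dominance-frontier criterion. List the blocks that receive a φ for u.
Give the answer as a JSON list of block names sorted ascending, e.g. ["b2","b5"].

Answer: ["b6", "b7", "b8"]

Derivation:
idom tree: b1←b0 b2←b0 b3←b1 b4←b2 b5←b2 b6←b0 b7←b0 b8←b0
Dom at joins:
  b6: preds {b2,b3,b5}: {b0,b2} ∩ {b0,b1,b3} ∩ {b0,b2,b5} = {b0}; idom=b0
  b7: preds {b1,b4,b6}: {b0,b1} ∩ {b0,b2,b4} ∩ {b0,b6} = {b0}; idom=b0
  b8: preds {b0,b4,b7}: {b0} ∩ {b0,b2,b4} ∩ {b0,b7} = {b0}; idom=b0

DF walk-up:
  b6←b2: walk b2 to b0
  b6←b3: walk b3→b1 to b0
  b6←b5: walk b5→b2 to b0
  b7←b1: walk b1 to b0
  b7←b4: walk b4→b2 to b0
  b7←b6: walk b6 to b0
  b8←b0: walk · to b0
  b8←b4: walk b4→b2 to b0
  b8←b7: walk b7 to b0
  b0 → ∅
  b1 → {b6,b7}
  b2 → {b6,b7,b8}
  b3 → {b6}
  b4 → {b7,b8}
  b5 → {b6}
  b6 → {b7}
  b7 → {b8}
  b8 → ∅

φ for u: defs {b2,b3,b8}
  DF⁺ = {b6,b7,b8}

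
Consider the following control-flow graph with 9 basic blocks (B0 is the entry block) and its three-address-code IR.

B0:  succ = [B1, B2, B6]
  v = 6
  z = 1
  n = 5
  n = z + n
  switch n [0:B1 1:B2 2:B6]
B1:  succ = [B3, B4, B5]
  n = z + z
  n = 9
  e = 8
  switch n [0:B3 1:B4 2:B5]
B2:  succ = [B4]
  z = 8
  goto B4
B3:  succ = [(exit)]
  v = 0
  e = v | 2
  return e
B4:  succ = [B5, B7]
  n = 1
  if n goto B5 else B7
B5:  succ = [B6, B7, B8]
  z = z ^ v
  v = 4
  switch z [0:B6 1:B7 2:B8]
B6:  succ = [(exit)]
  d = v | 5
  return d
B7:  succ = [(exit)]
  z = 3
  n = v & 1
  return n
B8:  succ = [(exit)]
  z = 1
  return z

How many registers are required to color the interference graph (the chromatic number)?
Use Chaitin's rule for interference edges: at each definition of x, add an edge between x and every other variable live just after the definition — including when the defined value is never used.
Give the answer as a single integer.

Answer: 4

Derivation:
Per-block:
  B0: {n,v,z} / ∅
  B1: {e,n} / {z}
  B2: {z} / ∅
  B3: {e,v} / ∅
  B4: {n} / ∅
  B5: {v,z} / {v,z}
  B6: {d} / {v}
  B7: {n,z} / {v}
  B8: {z} / ∅

Live sets:
  B0: in=∅ out={v,z}
  B1: in={v,z} out={v,z}
  B2: in={v} out={v,z}
  B3: in=∅ out=∅
  B4: in={v,z} out={v,z}
  B5: in={v,z} out={v}
  B6: in={v} out=∅
  B7: in={v} out=∅
  B8: in=∅ out=∅

Conflict graph:
  d — ∅
  e — {n,v,z}
  n — {e,v,z}
  v — {e,n,z}
  z — {e,n,v}

Registers:
  lower bound: {e,n,v,z} mutually conflict ⇒ χ ≥ 4
  assign d→r0 e→r0 n→r1 v→r2 z→r3 — no edge inside a register ⇒ χ ≤ 4
  χ = 4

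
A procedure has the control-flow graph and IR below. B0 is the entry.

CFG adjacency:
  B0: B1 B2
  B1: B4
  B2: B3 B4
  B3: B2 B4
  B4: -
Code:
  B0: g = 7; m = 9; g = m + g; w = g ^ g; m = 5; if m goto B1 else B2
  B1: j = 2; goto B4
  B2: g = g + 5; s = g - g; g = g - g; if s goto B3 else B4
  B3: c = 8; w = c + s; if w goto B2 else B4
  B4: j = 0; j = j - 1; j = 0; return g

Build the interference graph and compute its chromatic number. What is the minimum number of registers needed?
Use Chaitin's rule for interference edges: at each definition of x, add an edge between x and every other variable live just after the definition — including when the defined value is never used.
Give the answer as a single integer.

Answer: 3

Working:
Block summaries:
  B0 def {g,m,w} use ∅
  B1 def {j} use ∅
  B2 def {g,s} use {g}
  B3 def {c,w} use {s}
  B4 def {j} use {g}

Live sets:
  live B0: ∅→{g}
  live B1: {g}→{g}
  live B2: {g}→{g,s}
  live B3: {g,s}→{g}
  live B4: {g}→∅

Conflict graph:
  c↔{g,s}
  g↔{c,j,m,s,w}
  j↔{g}
  m↔{g}
  s↔{c,g}
  w↔{g}

Colouring:
  {c,g,s} pairwise interfere (3-clique) ⇒ χ ≥ 3
  assign c→r1 g→r0 j→r1 m→r1 s→r2 w→r1 — no edge inside a register ⇒ χ ≤ 3
  χ = 3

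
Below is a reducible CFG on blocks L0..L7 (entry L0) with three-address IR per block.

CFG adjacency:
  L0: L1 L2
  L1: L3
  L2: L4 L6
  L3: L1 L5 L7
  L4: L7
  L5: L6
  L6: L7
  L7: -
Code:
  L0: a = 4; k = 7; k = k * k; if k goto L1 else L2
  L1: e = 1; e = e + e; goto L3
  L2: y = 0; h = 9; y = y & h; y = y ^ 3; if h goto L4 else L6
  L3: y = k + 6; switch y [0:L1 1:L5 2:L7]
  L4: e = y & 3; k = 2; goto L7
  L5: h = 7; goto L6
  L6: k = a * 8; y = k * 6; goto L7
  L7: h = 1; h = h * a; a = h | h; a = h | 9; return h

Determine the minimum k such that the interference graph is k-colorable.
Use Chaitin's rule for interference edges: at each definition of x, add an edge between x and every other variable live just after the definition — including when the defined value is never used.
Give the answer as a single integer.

def/use:
  L0: {a,k} / ∅
  L1: {e} / ∅
  L2: {h,y} / ∅
  L3: {y} / {k}
  L4: {e,k} / {y}
  L5: {h} / ∅
  L6: {k,y} / {a}
  L7: {a,h} / {a}

Liveness:
  live L0: ∅→{a,k}
  live L1: {a,k}→{a,k}
  live L2: {a}→{a,y}
  live L3: {a,k}→{a,k}
  live L4: {a,y}→{a}
  live L5: {a}→{a}
  live L6: {a}→{a}
  live L7: {a}→∅

Conflict graph:
  a — {e,h,k,y}
  e — {a,k}
  h — {a,y}
  k — {a,e,y}
  y — {a,h,k}

Colouring:
  lower bound: {a,e,k} mutually conflict ⇒ χ ≥ 3
  assign a→c0 e→c2 h→c1 k→c1 y→c2 — no edge inside a register ⇒ χ ≤ 3
  χ = 3

Answer: 3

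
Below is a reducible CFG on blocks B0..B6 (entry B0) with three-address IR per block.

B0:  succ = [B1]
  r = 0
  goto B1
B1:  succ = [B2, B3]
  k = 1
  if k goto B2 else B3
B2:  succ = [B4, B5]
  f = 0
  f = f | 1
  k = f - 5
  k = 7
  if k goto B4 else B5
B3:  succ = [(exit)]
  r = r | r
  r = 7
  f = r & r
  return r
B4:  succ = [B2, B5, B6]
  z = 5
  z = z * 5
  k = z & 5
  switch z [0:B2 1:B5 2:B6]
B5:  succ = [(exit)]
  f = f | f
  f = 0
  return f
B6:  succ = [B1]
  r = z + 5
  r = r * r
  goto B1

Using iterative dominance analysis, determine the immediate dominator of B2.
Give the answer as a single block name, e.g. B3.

idom tree: B1←B0 B2←B1 B3←B1 B4←B2 B5←B2 B6←B4
Dom∩ at merges:
  B1: preds {B0,B6}: {B0} ∩ {B0,B1,B2,B4,B6} = {B0}; idom=B0
  B2: preds {B1,B4}: {B0,B1} ∩ {B0,B1,B2,B4} = {B0,B1}; idom=B1
  B5: preds {B2,B4}: {B0,B1,B2} ∩ {B0,B1,B2,B4} = {B0,B1,B2}; idom=B2

idom(B2) = B1

Answer: B1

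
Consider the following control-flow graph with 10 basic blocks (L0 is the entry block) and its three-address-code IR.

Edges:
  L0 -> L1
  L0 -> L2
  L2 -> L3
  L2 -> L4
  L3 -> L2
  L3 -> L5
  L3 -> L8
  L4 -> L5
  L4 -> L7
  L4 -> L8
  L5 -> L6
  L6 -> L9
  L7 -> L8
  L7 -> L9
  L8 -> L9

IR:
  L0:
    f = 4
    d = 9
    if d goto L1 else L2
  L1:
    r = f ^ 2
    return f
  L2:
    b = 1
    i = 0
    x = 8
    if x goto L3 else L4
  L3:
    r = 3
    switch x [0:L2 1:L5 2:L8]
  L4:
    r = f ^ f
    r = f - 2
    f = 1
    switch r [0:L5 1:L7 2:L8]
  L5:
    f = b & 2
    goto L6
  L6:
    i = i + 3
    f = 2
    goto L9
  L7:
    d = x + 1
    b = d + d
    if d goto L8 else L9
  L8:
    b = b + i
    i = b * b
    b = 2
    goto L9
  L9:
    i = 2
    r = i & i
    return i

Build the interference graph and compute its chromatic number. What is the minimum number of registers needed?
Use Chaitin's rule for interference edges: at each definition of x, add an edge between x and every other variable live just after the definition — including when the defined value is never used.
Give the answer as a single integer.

def/use:
  L0 def {d,f} use ∅
  L1 def {r} use {f}
  L2 def {b,i,x} use ∅
  L3 def {r} use {x}
  L4 def {f,r} use {f}
  L5 def {f} use {b}
  L6 def {f,i} use {i}
  L7 def {b,d} use {x}
  L8 def {b,i} use {b,i}
  L9 def {i,r} use ∅

Live sets:
  L0 li=∅ lo={f}
  L1 li={f} lo=∅
  L2 li={f} lo={b,f,i,x}
  L3 li={b,f,i,x} lo={b,f,i}
  L4 li={b,f,i,x} lo={b,i,x}
  L5 li={b,i} lo={i}
  L6 li={i} lo=∅
  L7 li={i,x} lo={b,i}
  L8 li={b,i} lo=∅
  L9 li=∅ lo=∅

Interfere edges:
  b: {d,f,i,r,x}
  d: {b,f,i}
  f: {b,d,i,r,x}
  i: {b,d,f,r,x}
  r: {b,f,i,x}
  x: {b,f,i,r}

Colouring:
  {b,f,i,r,x} pairwise interfere (5-clique) ⇒ χ ≥ 5
  assign b→r0 d→r3 f→r1 i→r2 r→r3 x→r4 — no edge inside a register ⇒ χ ≤ 5
  χ = 5

Answer: 5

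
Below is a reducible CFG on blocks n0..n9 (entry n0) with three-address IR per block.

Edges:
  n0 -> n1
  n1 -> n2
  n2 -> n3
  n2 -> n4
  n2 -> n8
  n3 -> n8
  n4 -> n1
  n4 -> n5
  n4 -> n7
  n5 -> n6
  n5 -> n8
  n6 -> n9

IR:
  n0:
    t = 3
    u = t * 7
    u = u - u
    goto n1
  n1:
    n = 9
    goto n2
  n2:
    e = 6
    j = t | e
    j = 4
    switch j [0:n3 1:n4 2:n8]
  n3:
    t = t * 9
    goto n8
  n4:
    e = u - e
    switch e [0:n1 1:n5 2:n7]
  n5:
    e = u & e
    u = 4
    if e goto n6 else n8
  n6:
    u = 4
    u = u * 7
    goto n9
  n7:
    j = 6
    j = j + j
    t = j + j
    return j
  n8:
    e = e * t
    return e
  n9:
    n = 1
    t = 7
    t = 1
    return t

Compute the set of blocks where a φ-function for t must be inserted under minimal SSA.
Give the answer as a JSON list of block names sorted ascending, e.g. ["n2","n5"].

idom tree: n1←n0 n2←n1 n3←n2 n4←n2 n5←n4 n6←n5 n7←n4 n8←n2 n9←n6
Join-block Dom:
  n1: preds {n0,n4}: {n0} ∩ {n0,n1,n2,n4} = {n0}; idom=n0
  n8: preds {n2,n3,n5}: {n0,n1,n2} ∩ {n0,n1,n2,n3} ∩ {n0,n1,n2,n4,n5} = {n0,n1,n2}; idom=n2

DF walk-up:
  n1←n0: walk · to n0
  n1←n4: walk n4→n2→n1 to n0
  n8←n2: walk · to n2
  n8←n3: walk n3 to n2
  n8←n5: walk n5→n4 to n2
  n0 → ∅
  n1 → {n1}
  n2 → {n1}
  n3 → {n8}
  n4 → {n1,n8}
  n5 → {n8}
  n6 → ∅
  n7 → ∅
  n8 → ∅
  n9 → ∅

φ for t: defs {n0,n3,n7,n9}
  DF⁺ = {n8}

Answer: ["n8"]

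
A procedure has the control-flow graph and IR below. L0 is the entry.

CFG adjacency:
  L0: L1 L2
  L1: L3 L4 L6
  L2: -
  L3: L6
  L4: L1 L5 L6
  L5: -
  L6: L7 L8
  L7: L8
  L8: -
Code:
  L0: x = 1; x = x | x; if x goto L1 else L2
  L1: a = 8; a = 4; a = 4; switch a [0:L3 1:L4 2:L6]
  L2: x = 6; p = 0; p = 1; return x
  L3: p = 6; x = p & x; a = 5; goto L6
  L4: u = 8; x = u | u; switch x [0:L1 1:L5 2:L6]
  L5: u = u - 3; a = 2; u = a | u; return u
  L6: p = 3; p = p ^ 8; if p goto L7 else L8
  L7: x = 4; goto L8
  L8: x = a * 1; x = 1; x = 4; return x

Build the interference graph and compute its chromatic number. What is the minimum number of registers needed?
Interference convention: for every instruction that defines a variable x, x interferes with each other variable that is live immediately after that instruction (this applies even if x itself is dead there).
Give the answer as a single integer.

Block summaries:
  L0: {x} / ∅
  L1: {a} / ∅
  L2: {p,x} / ∅
  L3: {a,p,x} / {x}
  L4: {u,x} / ∅
  L5: {a,u} / {u}
  L6: {p} / ∅
  L7: {x} / ∅
  L8: {x} / {a}

Live sets:
  L0 li=∅ lo={x}
  L1 li={x} lo={a,x}
  L2 li=∅ lo=∅
  L3 li={x} lo={a}
  L4 li={a} lo={a,u,x}
  L5 li={u} lo=∅
  L6 li={a} lo={a}
  L7 li={a} lo={a}
  L8 li={a} lo=∅

Conflict graph:
  a↔{p,u,x}
  p↔{a,x}
  u↔{a,x}
  x↔{a,p,u}

Chromatic number:
  {a,p,x} pairwise interfere (3-clique) ⇒ χ ≥ 3
  assign a→r0 p→r2 u→r2 x→r1 — no edge inside a register ⇒ χ ≤ 3
  χ = 3

Answer: 3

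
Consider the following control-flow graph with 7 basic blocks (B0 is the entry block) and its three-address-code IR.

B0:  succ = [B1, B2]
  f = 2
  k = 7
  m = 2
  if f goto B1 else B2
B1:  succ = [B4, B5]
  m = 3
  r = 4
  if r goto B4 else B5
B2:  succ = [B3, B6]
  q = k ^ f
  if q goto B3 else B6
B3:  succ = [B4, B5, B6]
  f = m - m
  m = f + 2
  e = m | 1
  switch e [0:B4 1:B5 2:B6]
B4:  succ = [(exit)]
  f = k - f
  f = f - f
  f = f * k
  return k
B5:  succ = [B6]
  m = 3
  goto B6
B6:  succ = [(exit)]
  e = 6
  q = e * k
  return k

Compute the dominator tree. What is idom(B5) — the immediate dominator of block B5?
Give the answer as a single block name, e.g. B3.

Answer: B0

Analysis:
idom tree: B1←B0 B2←B0 B3←B2 B4←B0 B5←B0 B6←B0
Join-block Dom:
  B4: preds {B1,B3}: {B0,B1} ∩ {B0,B2,B3} = {B0}; idom=B0
  B5: preds {B1,B3}: {B0,B1} ∩ {B0,B2,B3} = {B0}; idom=B0
  B6: preds {B2,B3,B5}: {B0,B2} ∩ {B0,B2,B3} ∩ {B0,B5} = {B0}; idom=B0

idom(B5) = B0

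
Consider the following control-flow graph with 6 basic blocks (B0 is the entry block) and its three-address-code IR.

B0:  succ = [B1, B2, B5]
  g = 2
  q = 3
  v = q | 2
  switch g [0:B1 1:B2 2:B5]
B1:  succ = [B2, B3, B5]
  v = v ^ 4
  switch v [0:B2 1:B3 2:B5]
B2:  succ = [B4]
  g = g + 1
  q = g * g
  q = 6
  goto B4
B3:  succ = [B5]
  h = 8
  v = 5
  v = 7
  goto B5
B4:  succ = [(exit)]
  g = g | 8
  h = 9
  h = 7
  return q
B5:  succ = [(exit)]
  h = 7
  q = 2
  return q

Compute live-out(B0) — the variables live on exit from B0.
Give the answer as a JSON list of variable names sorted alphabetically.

Block summaries:
  B0: {g,q,v} / ∅
  B1: {v} / {v}
  B2: {g,q} / {g}
  B3: {h,v} / ∅
  B4: {g,h} / {g,q}
  B5: {h,q} / ∅

Backward fixpoint:
  live B0: ∅→{g,v}
  live B1: {g,v}→{g}
  live B2: {g}→{g,q}
  live B3: ∅→∅
  live B4: {g,q}→∅
  live B5: ∅→∅

live-out(B0) = ["g", "v"]

Answer: ["g", "v"]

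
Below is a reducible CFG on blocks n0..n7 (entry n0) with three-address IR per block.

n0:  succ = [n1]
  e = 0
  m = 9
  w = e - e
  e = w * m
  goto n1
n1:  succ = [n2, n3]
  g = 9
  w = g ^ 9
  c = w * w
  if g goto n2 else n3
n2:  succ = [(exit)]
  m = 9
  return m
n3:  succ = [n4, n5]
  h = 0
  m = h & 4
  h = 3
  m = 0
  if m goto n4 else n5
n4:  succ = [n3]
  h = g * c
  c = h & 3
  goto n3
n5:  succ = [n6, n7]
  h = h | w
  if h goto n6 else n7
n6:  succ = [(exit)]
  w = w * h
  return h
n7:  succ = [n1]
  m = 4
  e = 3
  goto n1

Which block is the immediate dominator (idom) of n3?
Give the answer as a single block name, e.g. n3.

Answer: n1

Working:
idom tree: n1←n0 n2←n1 n3←n1 n4←n3 n5←n3 n6←n5 n7←n5
Join-block Dom:
  n1: preds {n0,n7}: {n0} ∩ {n0,n1,n3,n5,n7} = {n0}; idom=n0
  n3: preds {n1,n4}: {n0,n1} ∩ {n0,n1,n3,n4} = {n0,n1}; idom=n1

idom(n3) = n1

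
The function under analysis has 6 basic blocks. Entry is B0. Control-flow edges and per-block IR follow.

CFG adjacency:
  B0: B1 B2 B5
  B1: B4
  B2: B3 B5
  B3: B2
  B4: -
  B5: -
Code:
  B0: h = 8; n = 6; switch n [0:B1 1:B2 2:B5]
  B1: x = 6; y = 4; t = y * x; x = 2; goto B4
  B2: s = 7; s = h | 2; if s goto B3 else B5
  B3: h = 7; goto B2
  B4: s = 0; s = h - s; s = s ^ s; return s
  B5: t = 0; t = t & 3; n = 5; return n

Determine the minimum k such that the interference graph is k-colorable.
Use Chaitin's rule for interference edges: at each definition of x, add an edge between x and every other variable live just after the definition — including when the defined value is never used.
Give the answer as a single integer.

Per-block:
  B0: def={h,n} ue=∅
  B1: def={t,x,y} ue=∅
  B2: def={s} ue={h}
  B3: def={h} ue=∅
  B4: def={s} ue={h}
  B5: def={n,t} ue=∅

Live sets:
  B0 li=∅ lo={h}
  B1 li={h} lo={h}
  B2 li={h} lo=∅
  B3 li=∅ lo={h}
  B4 li={h} lo=∅
  B5 li=∅ lo=∅

Interference:
  h↔{n,s,t,x,y}
  n↔{h}
  s↔{h}
  t↔{h}
  x↔{h,y}
  y↔{h,x}

Chromatic number:
  {h,x,y} pairwise interfere (3-clique) ⇒ χ ≥ 3
  3-colouring: c0={h}  c1={n,s,t,x}  c2={y}
  χ = 3

Answer: 3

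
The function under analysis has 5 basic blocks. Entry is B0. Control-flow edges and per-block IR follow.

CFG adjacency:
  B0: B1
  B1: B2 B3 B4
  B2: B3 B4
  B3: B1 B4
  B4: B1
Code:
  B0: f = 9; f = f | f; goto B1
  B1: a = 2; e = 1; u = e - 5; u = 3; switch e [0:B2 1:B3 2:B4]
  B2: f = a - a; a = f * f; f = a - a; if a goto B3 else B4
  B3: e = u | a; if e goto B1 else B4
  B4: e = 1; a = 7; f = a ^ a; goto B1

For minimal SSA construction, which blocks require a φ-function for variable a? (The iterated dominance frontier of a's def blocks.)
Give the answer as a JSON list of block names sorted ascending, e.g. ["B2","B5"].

idom tree: B1←B0 B2←B1 B3←B1 B4←B1
Dom at joins:
  B1: preds {B0,B3,B4}: {B0} ∩ {B0,B1,B3} ∩ {B0,B1,B4} = {B0}; idom=B0
  B3: preds {B1,B2}: {B0,B1} ∩ {B0,B1,B2} = {B0,B1}; idom=B1
  B4: preds {B1,B2,B3}: {B0,B1} ∩ {B0,B1,B2} ∩ {B0,B1,B3} = {B0,B1}; idom=B1

DF derivation:
  B1←B0: walk · to B0
  B1←B3: walk B3→B1 to B0
  B1←B4: walk B4→B1 to B0
  B3←B1: walk · to B1
  B3←B2: walk B2 to B1
  B4←B1: walk · to B1
  B4←B2: walk B2 to B1
  B4←B3: walk B3 to B1
  B0: DF=∅
  B1: DF={B1}
  B2: DF={B3,B4}
  B3: DF={B1,B4}
  B4: DF={B1}

φ for a: defs {B1,B2,B4}
  DF⁺ = {B1,B3,B4}

Answer: ["B1", "B3", "B4"]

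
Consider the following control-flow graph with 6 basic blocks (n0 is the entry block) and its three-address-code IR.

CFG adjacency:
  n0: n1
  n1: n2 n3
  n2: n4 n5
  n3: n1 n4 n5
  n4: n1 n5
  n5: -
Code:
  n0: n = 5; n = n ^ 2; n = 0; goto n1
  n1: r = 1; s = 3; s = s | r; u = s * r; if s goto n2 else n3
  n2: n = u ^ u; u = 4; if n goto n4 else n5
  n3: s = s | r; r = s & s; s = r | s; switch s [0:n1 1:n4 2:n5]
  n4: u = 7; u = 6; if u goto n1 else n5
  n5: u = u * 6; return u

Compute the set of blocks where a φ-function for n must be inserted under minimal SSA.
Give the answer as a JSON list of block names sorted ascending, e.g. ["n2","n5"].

Answer: ["n1", "n4", "n5"]

Derivation:
idom tree: n1←n0 n2←n1 n3←n1 n4←n1 n5←n1
Dom at joins:
  n1: preds {n0,n3,n4}: {n0} ∩ {n0,n1,n3} ∩ {n0,n1,n4} = {n0}; idom=n0
  n4: preds {n2,n3}: {n0,n1,n2} ∩ {n0,n1,n3} = {n0,n1}; idom=n1
  n5: preds {n2,n3,n4}: {n0,n1,n2} ∩ {n0,n1,n3} ∩ {n0,n1,n4} = {n0,n1}; idom=n1

DF walk-up:
  join n1 pred n0: · stop@n0
  join n1 pred n3: n3→n1 stop@n0
  join n1 pred n4: n4→n1 stop@n0
  join n4 pred n2: n2 stop@n1
  join n4 pred n3: n3 stop@n1
  join n5 pred n2: n2 stop@n1
  join n5 pred n3: n3 stop@n1
  join n5 pred n4: n4 stop@n1
  DF(n0)=∅
  DF(n1)={n1}
  DF(n2)={n4,n5}
  DF(n3)={n1,n4,n5}
  DF(n4)={n1,n5}
  DF(n5)=∅

φ for n: defs {n0,n2}
  DF⁺ = {n1,n4,n5}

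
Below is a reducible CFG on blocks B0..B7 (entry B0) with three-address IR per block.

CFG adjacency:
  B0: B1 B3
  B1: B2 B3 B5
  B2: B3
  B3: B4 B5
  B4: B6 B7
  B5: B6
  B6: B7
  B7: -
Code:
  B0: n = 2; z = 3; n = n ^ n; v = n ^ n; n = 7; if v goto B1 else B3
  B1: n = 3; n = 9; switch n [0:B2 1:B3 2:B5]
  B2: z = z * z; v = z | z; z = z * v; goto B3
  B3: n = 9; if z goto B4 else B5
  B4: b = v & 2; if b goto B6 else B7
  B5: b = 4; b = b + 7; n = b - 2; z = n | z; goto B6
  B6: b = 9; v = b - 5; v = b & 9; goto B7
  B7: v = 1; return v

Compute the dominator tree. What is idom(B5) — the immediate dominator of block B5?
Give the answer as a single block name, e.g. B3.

idom tree: B1←B0 B2←B1 B3←B0 B4←B3 B5←B0 B6←B0 B7←B0
Dom∩ at merges:
  B3: preds {B0,B1,B2}: {B0} ∩ {B0,B1} ∩ {B0,B1,B2} = {B0}; idom=B0
  B5: preds {B1,B3}: {B0,B1} ∩ {B0,B3} = {B0}; idom=B0
  B6: preds {B4,B5}: {B0,B3,B4} ∩ {B0,B5} = {B0}; idom=B0
  B7: preds {B4,B6}: {B0,B3,B4} ∩ {B0,B6} = {B0}; idom=B0

idom(B5) = B0

Answer: B0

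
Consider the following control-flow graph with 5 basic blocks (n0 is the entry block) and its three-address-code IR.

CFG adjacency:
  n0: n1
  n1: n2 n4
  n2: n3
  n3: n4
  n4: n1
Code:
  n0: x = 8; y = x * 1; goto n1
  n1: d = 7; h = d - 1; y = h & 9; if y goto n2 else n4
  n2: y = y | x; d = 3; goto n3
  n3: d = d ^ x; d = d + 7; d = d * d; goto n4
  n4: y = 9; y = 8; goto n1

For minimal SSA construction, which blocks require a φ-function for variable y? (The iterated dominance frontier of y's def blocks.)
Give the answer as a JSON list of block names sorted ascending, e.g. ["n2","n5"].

idom tree: n1←n0 n2←n1 n3←n2 n4←n1
Dom at joins:
  n1: preds {n0,n4}: {n0} ∩ {n0,n1,n4} = {n0}; idom=n0
  n4: preds {n1,n3}: {n0,n1} ∩ {n0,n1,n2,n3} = {n0,n1}; idom=n1

DF walk-up:
  n1←n0: walk · to n0
  n1←n4: walk n4→n1 to n0
  n4←n1: walk · to n1
  n4←n3: walk n3→n2 to n1
  n0 → ∅
  n1 → {n1}
  n2 → {n4}
  n3 → {n4}
  n4 → {n1}

φ for y: defs {n0,n1,n2,n4}
  DF⁺ = {n1,n4}

Answer: ["n1", "n4"]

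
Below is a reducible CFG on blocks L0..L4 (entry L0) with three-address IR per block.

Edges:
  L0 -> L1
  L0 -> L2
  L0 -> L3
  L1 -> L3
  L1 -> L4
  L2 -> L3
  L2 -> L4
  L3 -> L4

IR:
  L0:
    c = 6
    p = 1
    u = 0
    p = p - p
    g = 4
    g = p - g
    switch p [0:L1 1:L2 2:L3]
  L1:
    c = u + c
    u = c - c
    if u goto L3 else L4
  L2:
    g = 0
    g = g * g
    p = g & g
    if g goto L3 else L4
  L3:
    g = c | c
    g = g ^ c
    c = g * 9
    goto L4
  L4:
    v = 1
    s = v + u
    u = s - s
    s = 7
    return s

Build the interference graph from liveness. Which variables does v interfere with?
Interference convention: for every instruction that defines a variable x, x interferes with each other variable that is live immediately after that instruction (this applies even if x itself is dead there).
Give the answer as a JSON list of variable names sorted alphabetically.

def/use:
  L0: def={c,g,p,u} ue=∅
  L1: def={c,u} ue={c,u}
  L2: def={g,p} ue=∅
  L3: def={c,g} ue={c}
  L4: def={s,u,v} ue={u}

Liveness:
  L0 li=∅ lo={c,u}
  L1 li={c,u} lo={c,u}
  L2 li={c,u} lo={c,u}
  L3 li={c,u} lo={u}
  L4 li={u} lo=∅

Interfere edges:
  c: {g,p,u}
  g: {c,p,u}
  p: {c,g,u}
  s: ∅
  u: {c,g,p,v}
  v: {u}

N(v) = ["u"]

Answer: ["u"]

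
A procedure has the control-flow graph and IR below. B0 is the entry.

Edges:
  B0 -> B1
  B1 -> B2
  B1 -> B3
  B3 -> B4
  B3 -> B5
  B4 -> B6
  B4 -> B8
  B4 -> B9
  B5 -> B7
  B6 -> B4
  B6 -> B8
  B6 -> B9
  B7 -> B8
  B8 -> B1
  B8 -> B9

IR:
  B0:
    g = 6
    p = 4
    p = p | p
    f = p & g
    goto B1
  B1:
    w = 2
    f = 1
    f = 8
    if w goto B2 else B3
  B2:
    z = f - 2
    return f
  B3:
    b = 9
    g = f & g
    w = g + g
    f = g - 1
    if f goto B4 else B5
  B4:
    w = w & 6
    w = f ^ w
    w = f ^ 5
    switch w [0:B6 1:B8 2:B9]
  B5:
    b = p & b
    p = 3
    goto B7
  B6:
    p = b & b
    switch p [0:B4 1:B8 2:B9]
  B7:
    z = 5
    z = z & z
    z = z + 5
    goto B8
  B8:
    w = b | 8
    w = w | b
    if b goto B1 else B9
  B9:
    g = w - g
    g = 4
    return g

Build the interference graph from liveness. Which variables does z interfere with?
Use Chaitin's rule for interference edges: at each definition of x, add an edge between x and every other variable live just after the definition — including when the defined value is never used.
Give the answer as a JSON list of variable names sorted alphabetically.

Per-block:
  B0: {f,g,p} / ∅
  B1: {f,w} / ∅
  B2: {z} / {f}
  B3: {b,f,g,w} / {f,g}
  B4: {w} / {f,w}
  B5: {b,p} / {b,p}
  B6: {p} / {b}
  B7: {z} / ∅
  B8: {w} / {b}
  B9: {g} / {g,w}

Liveness:
  live B0: ∅→{g,p}
  live B1: {g,p}→{f,g,p}
  live B2: {f}→∅
  live B3: {f,g,p}→{b,f,g,p,w}
  live B4: {b,f,g,p,w}→{b,f,g,p,w}
  live B5: {b,g,p}→{b,g,p}
  live B6: {b,f,g,w}→{b,f,g,p,w}
  live B7: {b,g,p}→{b,g,p}
  live B8: {b,g,p}→{g,p,w}
  live B9: {g,w}→∅

Conflict graph:
  b — {f,g,p,w,z}
  f — {b,g,p,w,z}
  g — {b,f,p,w,z}
  p — {b,f,g,w,z}
  w — {b,f,g,p}
  z — {b,f,g,p}

N(z) = ["b", "f", "g", "p"]

Answer: ["b", "f", "g", "p"]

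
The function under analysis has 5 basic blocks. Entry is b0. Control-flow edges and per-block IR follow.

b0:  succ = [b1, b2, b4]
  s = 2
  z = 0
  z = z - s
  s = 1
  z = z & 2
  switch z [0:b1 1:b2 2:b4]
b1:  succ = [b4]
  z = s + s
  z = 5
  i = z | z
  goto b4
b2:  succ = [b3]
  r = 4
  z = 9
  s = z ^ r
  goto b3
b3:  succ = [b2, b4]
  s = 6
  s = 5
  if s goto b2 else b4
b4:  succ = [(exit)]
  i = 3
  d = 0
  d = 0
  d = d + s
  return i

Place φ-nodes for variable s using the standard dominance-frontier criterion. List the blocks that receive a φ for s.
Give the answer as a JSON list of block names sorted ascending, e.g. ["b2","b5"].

Answer: ["b2", "b4"]

Working:
idom tree: b1←b0 b2←b0 b3←b2 b4←b0
Dom at joins:
  b2: preds {b0,b3}: {b0} ∩ {b0,b2,b3} = {b0}; idom=b0
  b4: preds {b0,b1,b3}: {b0} ∩ {b0,b1} ∩ {b0,b2,b3} = {b0}; idom=b0

DF derivation:
  b2←b0: walk · to b0
  b2←b3: walk b3→b2 to b0
  b4←b0: walk · to b0
  b4←b1: walk b1 to b0
  b4←b3: walk b3→b2 to b0
  b0 → ∅
  b1 → {b4}
  b2 → {b2,b4}
  b3 → {b2,b4}
  b4 → ∅

φ for s: defs {b0,b2,b3}
  DF⁺ = {b2,b4}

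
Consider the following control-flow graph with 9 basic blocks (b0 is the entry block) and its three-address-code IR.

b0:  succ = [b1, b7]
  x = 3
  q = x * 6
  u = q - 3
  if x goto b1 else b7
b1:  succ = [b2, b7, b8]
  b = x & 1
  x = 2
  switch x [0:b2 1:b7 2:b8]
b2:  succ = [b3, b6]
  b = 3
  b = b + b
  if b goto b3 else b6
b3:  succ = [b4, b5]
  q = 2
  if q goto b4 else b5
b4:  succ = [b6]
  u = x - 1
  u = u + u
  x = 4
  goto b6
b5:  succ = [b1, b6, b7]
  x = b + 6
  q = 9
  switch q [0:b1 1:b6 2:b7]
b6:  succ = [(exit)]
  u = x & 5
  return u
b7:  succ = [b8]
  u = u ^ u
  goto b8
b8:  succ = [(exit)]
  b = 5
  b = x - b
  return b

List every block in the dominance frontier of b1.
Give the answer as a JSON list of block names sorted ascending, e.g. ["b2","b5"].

Answer: ["b1", "b7", "b8"]

Working:
idom tree: b1←b0 b2←b1 b3←b2 b4←b3 b5←b3 b6←b2 b7←b0 b8←b0
Dom∩ at merges:
  b1: preds {b0,b5}: {b0} ∩ {b0,b1,b2,b3,b5} = {b0}; idom=b0
  b6: preds {b2,b4,b5}: {b0,b1,b2} ∩ {b0,b1,b2,b3,b4} ∩ {b0,b1,b2,b3,b5} = {b0,b1,b2}; idom=b2
  b7: preds {b0,b1,b5}: {b0} ∩ {b0,b1} ∩ {b0,b1,b2,b3,b5} = {b0}; idom=b0
  b8: preds {b1,b7}: {b0,b1} ∩ {b0,b7} = {b0}; idom=b0

Frontier:
  join b1 pred b0: · stop@b0
  join b1 pred b5: b5→b3→b2→b1 stop@b0
  join b6 pred b2: · stop@b2
  join b6 pred b4: b4→b3 stop@b2
  join b6 pred b5: b5→b3 stop@b2
  join b7 pred b0: · stop@b0
  join b7 pred b1: b1 stop@b0
  join b7 pred b5: b5→b3→b2→b1 stop@b0
  join b8 pred b1: b1 stop@b0
  join b8 pred b7: b7 stop@b0
  b0 → ∅
  b1 → {b1,b7,b8}
  b2 → {b1,b7}
  b3 → {b1,b6,b7}
  b4 → {b6}
  b5 → {b1,b6,b7}
  b6 → ∅
  b7 → {b8}
  b8 → ∅

DF(b1) = ["b1", "b7", "b8"]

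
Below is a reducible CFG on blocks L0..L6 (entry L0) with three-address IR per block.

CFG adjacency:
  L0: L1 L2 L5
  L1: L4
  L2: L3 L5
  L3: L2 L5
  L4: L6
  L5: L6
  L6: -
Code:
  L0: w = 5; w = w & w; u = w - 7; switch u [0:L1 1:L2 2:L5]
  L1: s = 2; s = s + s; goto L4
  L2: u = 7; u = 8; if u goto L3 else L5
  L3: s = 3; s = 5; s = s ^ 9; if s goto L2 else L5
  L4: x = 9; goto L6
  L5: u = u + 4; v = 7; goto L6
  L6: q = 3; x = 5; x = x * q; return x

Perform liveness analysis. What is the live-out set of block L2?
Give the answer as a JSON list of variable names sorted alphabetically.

Per-block:
  L0: def={u,w} ue=∅
  L1: def={s} ue=∅
  L2: def={u} ue=∅
  L3: def={s} ue=∅
  L4: def={x} ue=∅
  L5: def={u,v} ue={u}
  L6: def={q,x} ue=∅

Live sets:
  live L0: ∅→{u}
  live L1: ∅→∅
  live L2: ∅→{u}
  live L3: {u}→{u}
  live L4: ∅→∅
  live L5: {u}→∅
  live L6: ∅→∅

live-out(L2) = ["u"]

Answer: ["u"]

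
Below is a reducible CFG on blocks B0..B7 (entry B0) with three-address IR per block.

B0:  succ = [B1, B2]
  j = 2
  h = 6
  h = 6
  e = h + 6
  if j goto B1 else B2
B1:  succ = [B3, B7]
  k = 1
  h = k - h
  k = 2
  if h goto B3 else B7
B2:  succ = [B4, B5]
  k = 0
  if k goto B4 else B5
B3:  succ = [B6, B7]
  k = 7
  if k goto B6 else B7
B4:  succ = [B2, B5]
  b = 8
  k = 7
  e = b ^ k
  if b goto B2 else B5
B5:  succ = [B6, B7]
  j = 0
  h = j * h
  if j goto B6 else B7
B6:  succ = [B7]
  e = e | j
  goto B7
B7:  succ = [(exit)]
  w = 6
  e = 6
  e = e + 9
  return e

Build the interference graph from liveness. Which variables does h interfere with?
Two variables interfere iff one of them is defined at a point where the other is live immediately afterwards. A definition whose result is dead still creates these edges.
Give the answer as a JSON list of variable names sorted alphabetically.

Answer: ["b", "e", "j", "k"]

Analysis:
Per-block:
  B0: def={e,h,j} ue=∅
  B1: def={h,k} ue={h}
  B2: def={k} ue=∅
  B3: def={k} ue=∅
  B4: def={b,e,k} ue=∅
  B5: def={h,j} ue={h}
  B6: def={e} ue={e,j}
  B7: def={e,w} ue=∅

Backward fixpoint:
  B0: in=∅ out={e,h,j}
  B1: in={e,h,j} out={e,j}
  B2: in={e,h} out={e,h}
  B3: in={e,j} out={e,j}
  B4: in={h} out={e,h}
  B5: in={e,h} out={e,j}
  B6: in={e,j} out=∅
  B7: in=∅ out=∅

Interfere edges:
  b — {e,h,k}
  e — {b,h,j,k}
  h — {b,e,j,k}
  j — {e,h,k}
  k — {b,e,h,j}
  w — ∅

N(h) = ["b", "e", "j", "k"]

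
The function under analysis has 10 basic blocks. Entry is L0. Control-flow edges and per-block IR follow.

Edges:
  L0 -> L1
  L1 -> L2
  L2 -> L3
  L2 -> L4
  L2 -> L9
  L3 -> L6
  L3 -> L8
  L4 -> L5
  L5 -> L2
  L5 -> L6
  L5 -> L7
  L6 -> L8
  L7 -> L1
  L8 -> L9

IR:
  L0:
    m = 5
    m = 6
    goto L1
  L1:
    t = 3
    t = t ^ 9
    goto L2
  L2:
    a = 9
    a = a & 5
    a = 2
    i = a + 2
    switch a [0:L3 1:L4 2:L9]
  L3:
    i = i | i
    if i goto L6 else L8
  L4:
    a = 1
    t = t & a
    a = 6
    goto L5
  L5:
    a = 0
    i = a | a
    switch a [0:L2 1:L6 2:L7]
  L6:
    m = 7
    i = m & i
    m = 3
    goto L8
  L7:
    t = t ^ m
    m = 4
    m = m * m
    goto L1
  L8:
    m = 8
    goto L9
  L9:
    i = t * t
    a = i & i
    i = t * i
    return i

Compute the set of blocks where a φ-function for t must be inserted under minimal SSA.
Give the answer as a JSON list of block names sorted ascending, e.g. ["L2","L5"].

Answer: ["L1", "L2", "L6", "L8", "L9"]

Working:
idom tree: L1←L0 L2←L1 L3←L2 L4←L2 L5←L4 L6←L2 L7←L5 L8←L2 L9←L2
Join-block Dom:
  L1: preds {L0,L7}: {L0} ∩ {L0,L1,L2,L4,L5,L7} = {L0}; idom=L0
  L2: preds {L1,L5}: {L0,L1} ∩ {L0,L1,L2,L4,L5} = {L0,L1}; idom=L1
  L6: preds {L3,L5}: {L0,L1,L2,L3} ∩ {L0,L1,L2,L4,L5} = {L0,L1,L2}; idom=L2
  L8: preds {L3,L6}: {L0,L1,L2,L3} ∩ {L0,L1,L2,L6} = {L0,L1,L2}; idom=L2
  L9: preds {L2,L8}: {L0,L1,L2} ∩ {L0,L1,L2,L8} = {L0,L1,L2}; idom=L2

DF derivation:
  L1←L0: walk · to L0
  L1←L7: walk L7→L5→L4→L2→L1 to L0
  L2←L1: walk · to L1
  L2←L5: walk L5→L4→L2 to L1
  L6←L3: walk L3 to L2
  L6←L5: walk L5→L4 to L2
  L8←L3: walk L3 to L2
  L8←L6: walk L6 to L2
  L9←L2: walk · to L2
  L9←L8: walk L8 to L2
  L0: DF=∅
  L1: DF={L1}
  L2: DF={L1,L2}
  L3: DF={L6,L8}
  L4: DF={L1,L2,L6}
  L5: DF={L1,L2,L6}
  L6: DF={L8}
  L7: DF={L1}
  L8: DF={L9}
  L9: DF=∅

φ for t: defs {L1,L4,L7}
  DF⁺ = {L1,L2,L6,L8,L9}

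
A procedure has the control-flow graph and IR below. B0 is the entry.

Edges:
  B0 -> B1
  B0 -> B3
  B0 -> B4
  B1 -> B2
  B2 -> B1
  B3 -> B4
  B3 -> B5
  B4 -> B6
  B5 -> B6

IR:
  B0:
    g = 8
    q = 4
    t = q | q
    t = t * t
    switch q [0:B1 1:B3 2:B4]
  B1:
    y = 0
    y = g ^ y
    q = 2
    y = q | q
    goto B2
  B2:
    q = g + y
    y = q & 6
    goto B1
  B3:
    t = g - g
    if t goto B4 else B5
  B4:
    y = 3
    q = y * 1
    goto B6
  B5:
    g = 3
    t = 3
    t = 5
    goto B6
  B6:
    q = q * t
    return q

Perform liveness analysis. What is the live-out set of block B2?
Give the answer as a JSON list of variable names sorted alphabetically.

Answer: ["g"]

Working:
Block summaries:
  B0: {g,q,t} / ∅
  B1: {q,y} / {g}
  B2: {q,y} / {g,y}
  B3: {t} / {g}
  B4: {q,y} / ∅
  B5: {g,t} / ∅
  B6: {q} / {q,t}

Live sets:
  B0 li=∅ lo={g,q,t}
  B1 li={g} lo={g,y}
  B2 li={g,y} lo={g}
  B3 li={g,q} lo={q,t}
  B4 li={t} lo={q,t}
  B5 li={q} lo={q,t}
  B6 li={q,t} lo=∅

live-out(B2) = ["g"]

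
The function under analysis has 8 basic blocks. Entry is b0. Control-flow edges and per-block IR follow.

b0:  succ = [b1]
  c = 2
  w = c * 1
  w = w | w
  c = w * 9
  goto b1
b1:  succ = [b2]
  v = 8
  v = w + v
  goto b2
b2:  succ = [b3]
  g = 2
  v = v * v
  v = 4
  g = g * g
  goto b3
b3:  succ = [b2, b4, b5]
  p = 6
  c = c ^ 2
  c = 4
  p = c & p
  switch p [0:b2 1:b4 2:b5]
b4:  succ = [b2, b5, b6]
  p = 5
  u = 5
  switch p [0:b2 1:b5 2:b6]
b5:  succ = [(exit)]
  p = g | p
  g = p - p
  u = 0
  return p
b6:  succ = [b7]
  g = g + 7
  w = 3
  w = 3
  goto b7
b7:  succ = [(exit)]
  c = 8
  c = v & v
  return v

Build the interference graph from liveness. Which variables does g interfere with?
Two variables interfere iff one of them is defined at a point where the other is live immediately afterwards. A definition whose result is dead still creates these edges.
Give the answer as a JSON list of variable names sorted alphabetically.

Answer: ["c", "p", "u", "v"]

Derivation:
Per-block:
  b0: def={c,w} ue=∅
  b1: def={v} ue={w}
  b2: def={g,v} ue={v}
  b3: def={c,p} ue={c}
  b4: def={p,u} ue=∅
  b5: def={g,p,u} ue={g,p}
  b6: def={g,w} ue={g}
  b7: def={c} ue={v}

Backward fixpoint:
  b0: in=∅ out={c,w}
  b1: in={c,w} out={c,v}
  b2: in={c,v} out={c,g,v}
  b3: in={c,g,v} out={c,g,p,v}
  b4: in={c,g,v} out={c,g,p,v}
  b5: in={g,p} out=∅
  b6: in={g,v} out={v}
  b7: in={v} out=∅

Interference:
  c↔{g,p,u,v,w}
  g↔{c,p,u,v}
  p↔{c,g,u,v}
  u↔{c,g,p,v}
  v↔{c,g,p,u,w}
  w↔{c,v}

N(g) = ["c", "p", "u", "v"]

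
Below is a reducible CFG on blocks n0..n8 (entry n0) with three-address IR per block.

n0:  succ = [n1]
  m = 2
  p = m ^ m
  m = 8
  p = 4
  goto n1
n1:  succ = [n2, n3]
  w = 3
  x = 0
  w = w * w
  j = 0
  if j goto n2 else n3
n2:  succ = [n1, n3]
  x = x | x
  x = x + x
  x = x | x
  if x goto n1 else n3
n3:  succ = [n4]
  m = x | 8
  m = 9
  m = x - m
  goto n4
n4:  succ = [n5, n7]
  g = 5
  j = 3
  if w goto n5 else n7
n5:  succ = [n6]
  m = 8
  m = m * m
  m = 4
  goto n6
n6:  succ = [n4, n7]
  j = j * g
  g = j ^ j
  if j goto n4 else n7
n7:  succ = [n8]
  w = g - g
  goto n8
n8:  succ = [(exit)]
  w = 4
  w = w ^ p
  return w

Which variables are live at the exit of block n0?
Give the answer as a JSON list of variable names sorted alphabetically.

Per-block:
  n0: {m,p} / ∅
  n1: {j,w,x} / ∅
  n2: {x} / {x}
  n3: {m} / {x}
  n4: {g,j} / {w}
  n5: {m} / ∅
  n6: {g,j} / {g,j}
  n7: {w} / {g}
  n8: {w} / {p}

Backward fixpoint:
  n0: in=∅ out={p}
  n1: in={p} out={p,w,x}
  n2: in={p,w,x} out={p,w,x}
  n3: in={p,w,x} out={p,w}
  n4: in={p,w} out={g,j,p,w}
  n5: in={g,j,p,w} out={g,j,p,w}
  n6: in={g,j,p,w} out={g,p,w}
  n7: in={g,p} out={p}
  n8: in={p} out=∅

live-out(n0) = ["p"]

Answer: ["p"]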